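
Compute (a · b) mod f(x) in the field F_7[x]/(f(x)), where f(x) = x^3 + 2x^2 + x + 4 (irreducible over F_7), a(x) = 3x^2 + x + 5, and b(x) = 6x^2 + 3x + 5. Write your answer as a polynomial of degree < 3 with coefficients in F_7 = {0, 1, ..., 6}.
a · b ≡ 2x^2 + 4x + 4 (mod f(x))

Multiply in F_7[x]: a(x)·b(x) = (3x^2 + x + 5)·(6x^2 + 3x + 5) = 4x^4 + x^3 + 6x^2 + 6x + 4. This has degree ≥ 3, so divide by f(x) over F_7: 4x^4 + x^3 + 6x^2 + 6x + 4 = (4x)·(x^3 + 2x^2 + x + 4) + (2x^2 + 4x + 4). Hence a·b ≡ 2x^2 + 4x + 4 (mod f). (F_7[x]/(f) is a field with 7^3 = 343 elements since f is irreducible of degree 3.)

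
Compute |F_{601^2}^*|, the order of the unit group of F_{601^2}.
|F_{601^2}^*| = 361200

F_{601^2} has 601^2 = 361201 elements; its multiplicative group consists of all nonzero elements, so |F_{601^2}^*| = 361201 - 1 = 361200. (It is cyclic since any finite subgroup of the multiplicative group of a field is cyclic.)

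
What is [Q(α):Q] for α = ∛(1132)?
[Q(α):Q] = 3

The minimal polynomial of α is x^3 - 1132, irreducible over Q since 1132 is not a perfect cube (so x^3 - 1132 has no rational root). Hence [Q(α):Q] = deg(m_α) = 3.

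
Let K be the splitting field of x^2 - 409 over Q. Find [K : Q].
[K : Q] = 2

f(x) = x^2 - 409 factors as (x - √409)(x + √409). The splitting field is K = Q(√409). Since 409 is squarefree and > 1, it is not a perfect square, so x^2 - 409 is irreducible over Q and [Q(√409) : Q] = 2. Hence [K : Q] = 2.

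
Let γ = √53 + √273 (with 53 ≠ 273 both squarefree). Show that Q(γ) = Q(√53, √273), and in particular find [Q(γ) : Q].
[Q(γ) : Q] = 4 (equivalently, Q(γ) = Q(√53, √273))

Obviously Q(γ) ⊆ Q(√53, √273), and [Q(√53, √273):Q] = 4 (since 53, 273 are distinct squarefree integers > 1 with 14469 not a perfect square). To show equality we compute the minimal polynomial of γ. From γ = √53 + √273: γ^2 = 53 + 2√(14469) + 273 = 326 + 2√(14469), so γ^2 - 326 = 2√(14469); squaring, (γ^2 - 326)^2 = 4·14469, i.e. γ^4 - 652γ^2 + 106276 - 57876 = 0, i.e. γ^4 - 652γ^2 + 48400 = 0. So γ is a root of x^4 - 652x^2 + 48400. This polynomial is irreducible over Q: it has no rational root (each ±√53 ± √273 is irrational), and any factorization into two quadratics over Q would force √(14469) ∈ Q (pairing opposite roots) or √53, √273 ∈ Q (other pairings), all impossible. Hence [Q(γ):Q] = 4 = [Q(√53, √273):Q], so Q(γ) = Q(√53, √273).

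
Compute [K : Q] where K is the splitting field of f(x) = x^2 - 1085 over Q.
[K : Q] = 2

f(x) = x^2 - 1085 factors as (x - √1085)(x + √1085). The splitting field is K = Q(√1085). Since 1085 is squarefree and > 1, it is not a perfect square, so x^2 - 1085 is irreducible over Q and [Q(√1085) : Q] = 2. Hence [K : Q] = 2.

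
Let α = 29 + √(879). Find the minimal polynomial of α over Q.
m_α(x) = x^2 - 58x - 38

From α - 29 = √(879), squaring gives (α - 29)^2 = 879, i.e. α^2 - 58α + 841 = 879, so α^2 - 58α - 38 = 0. The discriminant of x^2 - 58x - 38 is (-58)^2 - 4·(-38) = 3364 + 152 = 3516, and 4·(879) is not a perfect square in Q since 879 is squarefree and ≠ 1. Hence x^2 - 58x - 38 is irreducible over Q and is the minimal polynomial of α.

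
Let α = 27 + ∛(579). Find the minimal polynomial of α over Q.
m_α(x) = x^3 - 81x^2 + 2187x - 20262

Set β = α - 27 = ∛(579), so β^3 = 579. Then (α - 27)^3 - 579 = 0, i.e. α is a root of g(x) = (x - 27)^3 - 579 = x^3 - 81x^2 + 2187x - 20262. Since g(x) = h(x - 27) where h(x) = x^3 - 579, and h is irreducible over Q (because 579 is not a perfect cube, so h has no rational root, and a monic cubic with no rational root is irreducible), g is also irreducible (irreducibility is preserved under the substitution x → x - 27). Hence m_α(x) = x^3 - 81x^2 + 2187x - 20262.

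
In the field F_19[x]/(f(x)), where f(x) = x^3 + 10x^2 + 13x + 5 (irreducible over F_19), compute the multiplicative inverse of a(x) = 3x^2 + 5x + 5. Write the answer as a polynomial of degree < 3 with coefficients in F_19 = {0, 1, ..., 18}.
a(x)^(-1) ≡ 4x^2 + 17x + 12 (mod f(x))

Since f is irreducible over F_19, F_19[x]/(f) is a field and a(x) ≠ 0 has an inverse. Apply the extended Euclidean algorithm to f(x) and a(x) in F_19[x]: f(x) = (13x + 7)·a(x) + (8x + 8);  a(x) = (17x + 5)·(8x + 8) + (3). The last nonzero remainder is the constant 3 = gcd(f, a) in F_19. Back-substituting through the division chain expresses 3 = s(x)·a(x) + t(x)·f(x) with s(x) ≡ 12x^2 + 13x + 17 (mod f), so (12x^2 + 13x + 17)·a(x) ≡ 3 (mod f). Multiplying by 3^(-1) ≡ 13 in F_19 gives a(x)^(-1) ≡ 13·(12x^2 + 13x + 17) ≡ 4x^2 + 17x + 12 (mod f). Check: (3x^2 + 5x + 5)·(4x^2 + 17x + 12) = 12x^4 + 14x^3 + 8x^2 + 12x + 3 ≡ 1 (mod x^3 + 10x^2 + 13x + 5).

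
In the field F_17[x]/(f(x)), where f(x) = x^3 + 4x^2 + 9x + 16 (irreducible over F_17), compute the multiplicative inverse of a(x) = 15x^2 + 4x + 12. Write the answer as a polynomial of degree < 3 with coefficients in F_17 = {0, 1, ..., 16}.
a(x)^(-1) ≡ 5x^2 + 11x + 4 (mod f(x))

Since f is irreducible over F_17, F_17[x]/(f) is a field and a(x) ≠ 0 has an inverse. Apply the extended Euclidean algorithm to f(x) and a(x) in F_17[x]: f(x) = (8x + 14)·a(x) + (10x + 1);  a(x) = (10x + 13)·(10x + 1) + (16). The last nonzero remainder is the constant 16 = gcd(f, a) in F_17. Back-substituting through the division chain expresses 16 = s(x)·a(x) + t(x)·f(x) with s(x) ≡ 12x^2 + 6x + 13 (mod f), so (12x^2 + 6x + 13)·a(x) ≡ 16 (mod f). Multiplying by 16^(-1) ≡ 16 in F_17 gives a(x)^(-1) ≡ 16·(12x^2 + 6x + 13) ≡ 5x^2 + 11x + 4 (mod f). Check: (15x^2 + 4x + 12)·(5x^2 + 11x + 4) = 7x^4 + 15x^3 + 11x^2 + 12x + 14 ≡ 1 (mod x^3 + 4x^2 + 9x + 16).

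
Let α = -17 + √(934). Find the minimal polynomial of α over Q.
m_α(x) = x^2 + 34x - 645

From α + 17 = √(934), squaring gives (α + 17)^2 = 934, i.e. α^2 + 34α + 289 = 934, so α^2 + 34α - 645 = 0. The discriminant of x^2 + 34x - 645 is (34)^2 - 4·(-645) = 1156 + 2580 = 3736, and 4·(934) is not a perfect square in Q since 934 is squarefree and ≠ 1. Hence x^2 + 34x - 645 is irreducible over Q and is the minimal polynomial of α.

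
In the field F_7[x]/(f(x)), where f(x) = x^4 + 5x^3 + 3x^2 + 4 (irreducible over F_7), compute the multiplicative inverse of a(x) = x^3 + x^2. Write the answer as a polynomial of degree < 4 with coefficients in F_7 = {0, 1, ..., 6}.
a(x)^(-1) ≡ 4x^3 + 2x^2 + x + 3 (mod f(x))

Since f is irreducible over F_7, F_7[x]/(f) is a field and a(x) ≠ 0 has an inverse. Apply the extended Euclidean algorithm to f(x) and a(x) in F_7[x]: f(x) = (x + 4)·a(x) + (6x^2 + 4);  a(x) = (6x + 6)·(6x^2 + 4) + (4x + 4);  (6x^2 + 4) = (5x + 2)·(4x + 4) + (3). The last nonzero remainder is the constant 3 = gcd(f, a) in F_7. Back-substituting through the division chain expresses 3 = s(x)·a(x) + t(x)·f(x) with s(x) ≡ 5x^3 + 6x^2 + 3x + 2 (mod f), so (5x^3 + 6x^2 + 3x + 2)·a(x) ≡ 3 (mod f). Multiplying by 3^(-1) ≡ 5 in F_7 gives a(x)^(-1) ≡ 5·(5x^3 + 6x^2 + 3x + 2) ≡ 4x^3 + 2x^2 + x + 3 (mod f). Check: (x^3 + x^2)·(4x^3 + 2x^2 + x + 3) = 4x^6 + 6x^5 + 3x^4 + 4x^3 + 3x^2 ≡ 1 (mod x^4 + 5x^3 + 3x^2 + 4).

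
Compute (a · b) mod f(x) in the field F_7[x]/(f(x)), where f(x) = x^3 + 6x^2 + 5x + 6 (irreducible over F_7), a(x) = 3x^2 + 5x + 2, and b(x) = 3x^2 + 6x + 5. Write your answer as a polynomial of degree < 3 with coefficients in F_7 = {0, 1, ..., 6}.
a · b ≡ 6x^2 + 4x + 3 (mod f(x))

Multiply in F_7[x]: a(x)·b(x) = (3x^2 + 5x + 2)·(3x^2 + 6x + 5) = 2x^4 + 5x^3 + 2x^2 + 2x + 3. This has degree ≥ 3, so divide by f(x) over F_7: 2x^4 + 5x^3 + 2x^2 + 2x + 3 = (2x)·(x^3 + 6x^2 + 5x + 6) + (6x^2 + 4x + 3). Hence a·b ≡ 6x^2 + 4x + 3 (mod f). (F_7[x]/(f) is a field with 7^3 = 343 elements since f is irreducible of degree 3.)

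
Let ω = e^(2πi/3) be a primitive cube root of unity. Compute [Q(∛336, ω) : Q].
[Q(∛336, ω) : Q] = 6

[Q(∛336):Q] = 3 (min poly x^3 - 336, irreducible since 336 is not a perfect cube). [Q(ω):Q] = 2 (min poly x^2 + x + 1). Since Q(∛336) ⊂ R and ω ∉ R, we have ω ∉ Q(∛336), so x^2 + x + 1 remains irreducible over Q(∛336) and [Q(∛336, ω) : Q(∛336)] = 2. By the tower law, [Q(∛336, ω) : Q] = 3 · 2 = 6. (In fact Q(∛336, ω) is the splitting field of x^3 - 336 over Q.)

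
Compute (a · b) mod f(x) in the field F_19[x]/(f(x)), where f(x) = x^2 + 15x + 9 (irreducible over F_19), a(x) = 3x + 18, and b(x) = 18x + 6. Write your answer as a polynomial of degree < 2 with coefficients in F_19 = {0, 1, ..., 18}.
a · b ≡ 7x + 2 (mod f(x))

Multiply in F_19[x]: a(x)·b(x) = (3x + 18)·(18x + 6) = 16x^2 + 13. This has degree ≥ 2, so divide by f(x) over F_19: 16x^2 + 13 = (16)·(x^2 + 15x + 9) + (7x + 2). Hence a·b ≡ 7x + 2 (mod f). (F_19[x]/(f) is a field with 19^2 = 361 elements since f is irreducible of degree 2.)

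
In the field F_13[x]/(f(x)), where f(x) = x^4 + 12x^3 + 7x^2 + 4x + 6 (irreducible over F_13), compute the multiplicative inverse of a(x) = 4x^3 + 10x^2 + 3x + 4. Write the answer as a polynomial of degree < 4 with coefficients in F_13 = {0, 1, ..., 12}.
a(x)^(-1) ≡ 9x^3 + 9x^2 + 2x + 4 (mod f(x))

Since f is irreducible over F_13, F_13[x]/(f) is a field and a(x) ≠ 0 has an inverse. Apply the extended Euclidean algorithm to f(x) and a(x) in F_13[x]: f(x) = (10x + 4)·a(x) + (2x^2 + 4x + 3);  a(x) = (2x + 1)·(2x^2 + 4x + 3) + (6x + 1);  (2x^2 + 4x + 3) = (9x + 10)·(6x + 1) + (6). The last nonzero remainder is the constant 6 = gcd(f, a) in F_13. Back-substituting through the division chain expresses 6 = s(x)·a(x) + t(x)·f(x) with s(x) ≡ 2x^3 + 2x^2 + 12x + 11 (mod f), so (2x^3 + 2x^2 + 12x + 11)·a(x) ≡ 6 (mod f). Multiplying by 6^(-1) ≡ 11 in F_13 gives a(x)^(-1) ≡ 11·(2x^3 + 2x^2 + 12x + 11) ≡ 9x^3 + 9x^2 + 2x + 4 (mod f). Check: (4x^3 + 10x^2 + 3x + 4)·(9x^3 + 9x^2 + 2x + 4) = 10x^6 + 9x^5 + 8x^4 + 8x^3 + 4x^2 + 7x + 3 ≡ 1 (mod x^4 + 12x^3 + 7x^2 + 4x + 6).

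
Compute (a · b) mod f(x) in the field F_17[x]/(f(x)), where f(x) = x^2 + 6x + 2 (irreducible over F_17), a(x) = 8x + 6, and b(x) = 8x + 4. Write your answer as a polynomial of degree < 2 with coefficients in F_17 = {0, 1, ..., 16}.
a · b ≡ 2x + 15 (mod f(x))

Multiply in F_17[x]: a(x)·b(x) = (8x + 6)·(8x + 4) = 13x^2 + 12x + 7. This has degree ≥ 2, so divide by f(x) over F_17: 13x^2 + 12x + 7 = (13)·(x^2 + 6x + 2) + (2x + 15). Hence a·b ≡ 2x + 15 (mod f). (F_17[x]/(f) is a field with 17^2 = 289 elements since f is irreducible of degree 2.)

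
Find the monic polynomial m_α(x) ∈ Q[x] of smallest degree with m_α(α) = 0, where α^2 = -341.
m_α(x) = x^2 + 341

α satisfies α^2 + 341 = 0, so x^2 + 341 annihilates α. Since d = -341 is squarefree and ≠ 1, it is not a perfect square in Q, so x^2 + 341 has no rational root and is therefore irreducible over Q (a degree-2 polynomial over a field is irreducible iff it has no root). Hence m_α(x) = x^2 + 341.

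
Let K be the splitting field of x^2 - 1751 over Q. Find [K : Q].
[K : Q] = 2

f(x) = x^2 - 1751 factors as (x - √1751)(x + √1751). The splitting field is K = Q(√1751). Since 1751 is squarefree and > 1, it is not a perfect square, so x^2 - 1751 is irreducible over Q and [Q(√1751) : Q] = 2. Hence [K : Q] = 2.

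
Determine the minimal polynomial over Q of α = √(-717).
m_α(x) = x^2 + 717

α satisfies α^2 + 717 = 0, so x^2 + 717 annihilates α. Since d = -717 is squarefree and ≠ 1, it is not a perfect square in Q, so x^2 + 717 has no rational root and is therefore irreducible over Q (a degree-2 polynomial over a field is irreducible iff it has no root). Hence m_α(x) = x^2 + 717.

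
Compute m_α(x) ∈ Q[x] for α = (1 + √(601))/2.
m_α(x) = x^2 - x - 150

From 2α - 1 = √(601), squaring gives (2α - 1)^2 = 601, i.e. 4α^2 - 4α + 1 = 601, so α^2 - α + (1 - 601)/4 = 0. Since 601 ≡ 1 (mod 4), (1 - 601)/4 = -150 ∈ Z. The polynomial x^2 - x - 150 has discriminant 1 - 4·(-150) = 601, which is not a perfect square in Q (d = 601 is squarefree and ≠ 1), so x^2 - x - 150 is irreducible over Q. It is the minimal polynomial of α.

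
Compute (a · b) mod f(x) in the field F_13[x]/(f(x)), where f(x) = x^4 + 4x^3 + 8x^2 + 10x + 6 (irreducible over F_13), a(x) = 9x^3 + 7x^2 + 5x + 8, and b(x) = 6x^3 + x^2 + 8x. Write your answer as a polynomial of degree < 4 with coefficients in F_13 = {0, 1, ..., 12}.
a · b ≡ 9x^3 + 4x^2 + 11x + 6 (mod f(x))

Multiply in F_13[x]: a(x)·b(x) = (9x^3 + 7x^2 + 5x + 8)·(6x^3 + x^2 + 8x) = 2x^6 + 12x^5 + 5x^4 + 5x^3 + 9x^2 + 12x. This has degree ≥ 4, so divide by f(x) over F_13: 2x^6 + 12x^5 + 5x^4 + 5x^3 + 9x^2 + 12x = (2x^2 + 4x + 12)·(x^4 + 4x^3 + 8x^2 + 10x + 6) + (9x^3 + 4x^2 + 11x + 6). Hence a·b ≡ 9x^3 + 4x^2 + 11x + 6 (mod f). (F_13[x]/(f) is a field with 13^4 = 28561 elements since f is irreducible of degree 4.)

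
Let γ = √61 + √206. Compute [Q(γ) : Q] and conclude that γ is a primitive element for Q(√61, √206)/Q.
[Q(γ) : Q] = 4 (equivalently, Q(γ) = Q(√61, √206))

Obviously Q(γ) ⊆ Q(√61, √206), and [Q(√61, √206):Q] = 4 (since 61, 206 are distinct squarefree integers > 1 with 12566 not a perfect square). To show equality we compute the minimal polynomial of γ. From γ = √61 + √206: γ^2 = 61 + 2√(12566) + 206 = 267 + 2√(12566), so γ^2 - 267 = 2√(12566); squaring, (γ^2 - 267)^2 = 4·12566, i.e. γ^4 - 534γ^2 + 71289 - 50264 = 0, i.e. γ^4 - 534γ^2 + 21025 = 0. So γ is a root of x^4 - 534x^2 + 21025. This polynomial is irreducible over Q: it has no rational root (each ±√61 ± √206 is irrational), and any factorization into two quadratics over Q would force √(12566) ∈ Q (pairing opposite roots) or √61, √206 ∈ Q (other pairings), all impossible. Hence [Q(γ):Q] = 4 = [Q(√61, √206):Q], so Q(γ) = Q(√61, √206).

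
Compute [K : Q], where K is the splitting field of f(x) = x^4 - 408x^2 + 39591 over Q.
[K : Q] = 4

Solving the quadratic in x^2: x^2 = (408 ± √(408^2 - 4·39591))/2 = (408 ± √8100)/2 = (408 ± 90)/2, giving x^2 = 249 or x^2 = 159. So f(x) = (x^2 - 249)(x^2 - 159) and the roots of f are ±√249, ±√159. Hence the splitting field is K = Q(√249, √159). Since 249 and 159 are distinct squarefree integers > 1, their product 39591 is not a perfect square, so √159 ∉ Q(√249). By the tower law [K:Q] = [Q(√249,√159):Q(√249)] · [Q(√249):Q] = 2 · 2 = 4.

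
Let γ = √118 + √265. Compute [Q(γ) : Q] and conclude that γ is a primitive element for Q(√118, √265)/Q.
[Q(γ) : Q] = 4 (equivalently, Q(γ) = Q(√118, √265))

Obviously Q(γ) ⊆ Q(√118, √265), and [Q(√118, √265):Q] = 4 (since 118, 265 are distinct squarefree integers > 1 with 31270 not a perfect square). To show equality we compute the minimal polynomial of γ. From γ = √118 + √265: γ^2 = 118 + 2√(31270) + 265 = 383 + 2√(31270), so γ^2 - 383 = 2√(31270); squaring, (γ^2 - 383)^2 = 4·31270, i.e. γ^4 - 766γ^2 + 146689 - 125080 = 0, i.e. γ^4 - 766γ^2 + 21609 = 0. So γ is a root of x^4 - 766x^2 + 21609. This polynomial is irreducible over Q: it has no rational root (each ±√118 ± √265 is irrational), and any factorization into two quadratics over Q would force √(31270) ∈ Q (pairing opposite roots) or √118, √265 ∈ Q (other pairings), all impossible. Hence [Q(γ):Q] = 4 = [Q(√118, √265):Q], so Q(γ) = Q(√118, √265).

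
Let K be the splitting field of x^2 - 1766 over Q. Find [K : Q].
[K : Q] = 2

f(x) = x^2 - 1766 factors as (x - √1766)(x + √1766). The splitting field is K = Q(√1766). Since 1766 is squarefree and > 1, it is not a perfect square, so x^2 - 1766 is irreducible over Q and [Q(√1766) : Q] = 2. Hence [K : Q] = 2.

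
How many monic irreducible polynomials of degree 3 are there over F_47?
There are 34592 monic irreducible polynomials of degree 3 over F_47

Each element of F_{47^3} that lies in no proper subfield is a root of exactly one monic irreducible of degree 3 over F_47, and each such polynomial has 3 distinct roots in F_{47^3}. By Möbius inversion the count is N_47(3) = (1/3) Σ_{d|3} μ(3/d) · 47^d = (1/3)(μ(3)·47^1 + μ(1)·47^3) = 103776/3 = 34592.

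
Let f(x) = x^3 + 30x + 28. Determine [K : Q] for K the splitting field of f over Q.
[K : Q] = 6

By the rational root test, any rational root of the monic integer polynomial f(x) = x^3 + 30x + 28 must be an integer dividing the constant term 28, i.e. one of ±{1, 2, 4, 7, 14, 28}. Evaluating: f(1) = 59, f(-1) = -3, f(2) = 96, f(-2) = -40, f(4) = 212, f(-4) = -156, f(7) = 581, f(-7) = -525, f(14) = 3192, f(-14) = -3136, f(28) = 22820, f(-28) = -22764; none is 0, so f has no rational root and is therefore irreducible over Q (a cubic with no linear factor over a field is irreducible). For an irreducible cubic, the Galois group is A_3 or S_3 according as the discriminant disc(f) = -4a^3 - 27b^2 = -4·(30)^3 - 27·(28)^2 = -129168 is or is not a square in Q. Here disc(f) = -129168 is not a perfect square in Q, so the Galois group of f over Q is not contained in A_3 and must be all of S_3. The splitting field has degree |S_3| = 6 over Q, so [K : Q] = 6.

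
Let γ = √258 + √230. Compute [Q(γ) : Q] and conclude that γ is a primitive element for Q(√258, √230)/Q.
[Q(γ) : Q] = 4 (equivalently, Q(γ) = Q(√258, √230))

Obviously Q(γ) ⊆ Q(√258, √230), and [Q(√258, √230):Q] = 4 (since 258, 230 are distinct squarefree integers > 1 with 59340 not a perfect square). To show equality we compute the minimal polynomial of γ. From γ = √258 + √230: γ^2 = 258 + 2√(59340) + 230 = 488 + 2√(59340), so γ^2 - 488 = 2√(59340); squaring, (γ^2 - 488)^2 = 4·59340, i.e. γ^4 - 976γ^2 + 238144 - 237360 = 0, i.e. γ^4 - 976γ^2 + 784 = 0. So γ is a root of x^4 - 976x^2 + 784. This polynomial is irreducible over Q: it has no rational root (each ±√258 ± √230 is irrational), and any factorization into two quadratics over Q would force √(59340) ∈ Q (pairing opposite roots) or √258, √230 ∈ Q (other pairings), all impossible. Hence [Q(γ):Q] = 4 = [Q(√258, √230):Q], so Q(γ) = Q(√258, √230).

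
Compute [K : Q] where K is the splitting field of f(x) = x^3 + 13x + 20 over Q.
[K : Q] = 6

By the rational root test, any rational root of the monic integer polynomial f(x) = x^3 + 13x + 20 must be an integer dividing the constant term 20, i.e. one of ±{1, 2, 4, 5, 10, 20}. Evaluating: f(1) = 34, f(-1) = 6, f(2) = 54, f(-2) = -14, f(4) = 136, f(-4) = -96, f(5) = 210, f(-5) = -170, f(10) = 1150, f(-10) = -1110, f(20) = 8280, f(-20) = -8240; none is 0, so f has no rational root and is therefore irreducible over Q (a cubic with no linear factor over a field is irreducible). For an irreducible cubic, the Galois group is A_3 or S_3 according as the discriminant disc(f) = -4a^3 - 27b^2 = -4·(13)^3 - 27·(20)^2 = -19588 is or is not a square in Q. Here disc(f) = -19588 is not a perfect square in Q, so the Galois group of f over Q is not contained in A_3 and must be all of S_3. The splitting field has degree |S_3| = 6 over Q, so [K : Q] = 6.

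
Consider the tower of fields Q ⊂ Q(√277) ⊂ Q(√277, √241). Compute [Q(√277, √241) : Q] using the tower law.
[Q(√277, √241) : Q] = 4

[Q(√277):Q] = 2 (min poly x^2 - 277, irreducible since 277 is squarefree > 1). For the top step, suppose √241 ∈ Q(√277), say √241 = c + d√277 with c, d ∈ Q. Squaring: 241 = c^2 + 277d^2 + 2cd√277. Since √277 ∉ Q this forces 2cd = 0. If d = 0 then √241 = c ∈ Q, contradicting 241 squarefree > 1. If c = 0 then 241 = 277d^2, so 277·241 = (277d)^2 is a perfect square in Q — but 277·241 = 66757 is not a perfect square (since 277 and 241 are distinct squarefree integers). Contradiction. Hence √241 ∉ Q(√277), so x^2 - 241 stays irreducible over Q(√277) and [Q(√277, √241) : Q(√277)] = 2. By the tower law, [Q(√277, √241) : Q] = 2 · 2 = 4.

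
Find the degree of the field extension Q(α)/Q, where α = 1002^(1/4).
[Q(α):Q] = 4

α is a root of x^4 - 1002. By Eisenstein's criterion at the prime p = 2 (which divides the constant term 1002 but p^2 = 4 does not, since 1002 is squarefree), x^4 - 1002 is irreducible over Q. Hence [Q(α):Q] = 4.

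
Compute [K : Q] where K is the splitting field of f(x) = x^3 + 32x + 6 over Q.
[K : Q] = 6

By the rational root test, any rational root of the monic integer polynomial f(x) = x^3 + 32x + 6 must be an integer dividing the constant term 6, i.e. one of ±{1, 2, 3, 6}. Evaluating: f(1) = 39, f(-1) = -27, f(2) = 78, f(-2) = -66, f(3) = 129, f(-3) = -117, f(6) = 414, f(-6) = -402; none is 0, so f has no rational root and is therefore irreducible over Q (a cubic with no linear factor over a field is irreducible). For an irreducible cubic, the Galois group is A_3 or S_3 according as the discriminant disc(f) = -4a^3 - 27b^2 = -4·(32)^3 - 27·(6)^2 = -132044 is or is not a square in Q. Here disc(f) = -132044 is not a perfect square in Q, so the Galois group of f over Q is not contained in A_3 and must be all of S_3. The splitting field has degree |S_3| = 6 over Q, so [K : Q] = 6.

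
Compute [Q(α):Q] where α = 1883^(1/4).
[Q(α):Q] = 4

α is a root of x^4 - 1883. By Eisenstein's criterion at the prime p = 7 (which divides the constant term 1883 but p^2 = 49 does not, since 1883 is squarefree), x^4 - 1883 is irreducible over Q. Hence [Q(α):Q] = 4.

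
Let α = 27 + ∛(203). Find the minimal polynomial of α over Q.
m_α(x) = x^3 - 81x^2 + 2187x - 19886

Set β = α - 27 = ∛(203), so β^3 = 203. Then (α - 27)^3 - 203 = 0, i.e. α is a root of g(x) = (x - 27)^3 - 203 = x^3 - 81x^2 + 2187x - 19886. Since g(x) = h(x - 27) where h(x) = x^3 - 203, and h is irreducible over Q (because 203 is not a perfect cube, so h has no rational root, and a monic cubic with no rational root is irreducible), g is also irreducible (irreducibility is preserved under the substitution x → x - 27). Hence m_α(x) = x^3 - 81x^2 + 2187x - 19886.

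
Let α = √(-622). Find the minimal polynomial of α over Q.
m_α(x) = x^2 + 622

α satisfies α^2 + 622 = 0, so x^2 + 622 annihilates α. Since d = -622 is squarefree and ≠ 1, it is not a perfect square in Q, so x^2 + 622 has no rational root and is therefore irreducible over Q (a degree-2 polynomial over a field is irreducible iff it has no root). Hence m_α(x) = x^2 + 622.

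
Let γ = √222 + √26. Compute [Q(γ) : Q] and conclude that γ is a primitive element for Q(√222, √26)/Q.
[Q(γ) : Q] = 4 (equivalently, Q(γ) = Q(√222, √26))

Obviously Q(γ) ⊆ Q(√222, √26), and [Q(√222, √26):Q] = 4 (since 222, 26 are distinct squarefree integers > 1 with 5772 not a perfect square). To show equality we compute the minimal polynomial of γ. From γ = √222 + √26: γ^2 = 222 + 2√(5772) + 26 = 248 + 2√(5772), so γ^2 - 248 = 2√(5772); squaring, (γ^2 - 248)^2 = 4·5772, i.e. γ^4 - 496γ^2 + 61504 - 23088 = 0, i.e. γ^4 - 496γ^2 + 38416 = 0. So γ is a root of x^4 - 496x^2 + 38416. This polynomial is irreducible over Q: it has no rational root (each ±√222 ± √26 is irrational), and any factorization into two quadratics over Q would force √(5772) ∈ Q (pairing opposite roots) or √222, √26 ∈ Q (other pairings), all impossible. Hence [Q(γ):Q] = 4 = [Q(√222, √26):Q], so Q(γ) = Q(√222, √26).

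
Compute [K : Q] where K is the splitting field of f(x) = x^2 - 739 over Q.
[K : Q] = 2

f(x) = x^2 - 739 factors as (x - √739)(x + √739). The splitting field is K = Q(√739). Since 739 is squarefree and > 1, it is not a perfect square, so x^2 - 739 is irreducible over Q and [Q(√739) : Q] = 2. Hence [K : Q] = 2.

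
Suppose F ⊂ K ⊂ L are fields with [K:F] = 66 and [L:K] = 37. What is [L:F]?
[L:F] = 2442

The tower law says that for any tower of field extensions F ⊂ K ⊂ L with finite degrees, [L:F] = [L:K] · [K:F]. Here this gives [L:F] = 37 · 66 = 2442.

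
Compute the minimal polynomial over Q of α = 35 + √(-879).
m_α(x) = x^2 - 70x + 2104

From α - 35 = √(-879), squaring gives (α - 35)^2 = -879, i.e. α^2 - 70α + 1225 = -879, so α^2 - 70α + 2104 = 0. The discriminant of x^2 - 70x + 2104 is (-70)^2 - 4·(2104) = 4900 - 8416 = -3516, and 4·(-879) is not a perfect square in Q since -879 is squarefree and ≠ 1. Hence x^2 - 70x + 2104 is irreducible over Q and is the minimal polynomial of α.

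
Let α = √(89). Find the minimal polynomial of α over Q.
m_α(x) = x^2 - 89

α satisfies α^2 - 89 = 0, so x^2 - 89 annihilates α. Since d = 89 is squarefree and ≠ 1, it is not a perfect square in Q, so x^2 - 89 has no rational root and is therefore irreducible over Q (a degree-2 polynomial over a field is irreducible iff it has no root). Hence m_α(x) = x^2 - 89.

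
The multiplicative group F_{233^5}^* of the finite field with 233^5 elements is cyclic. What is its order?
|F_{233^5}^*| = 686719856392

F_{233^5} has 233^5 = 686719856393 elements; its multiplicative group consists of all nonzero elements, so |F_{233^5}^*| = 686719856393 - 1 = 686719856392. (It is cyclic since any finite subgroup of the multiplicative group of a field is cyclic.)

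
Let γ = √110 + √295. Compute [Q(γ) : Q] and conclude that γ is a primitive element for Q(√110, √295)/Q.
[Q(γ) : Q] = 4 (equivalently, Q(γ) = Q(√110, √295))

Obviously Q(γ) ⊆ Q(√110, √295), and [Q(√110, √295):Q] = 4 (since 110, 295 are distinct squarefree integers > 1 with 32450 not a perfect square). To show equality we compute the minimal polynomial of γ. From γ = √110 + √295: γ^2 = 110 + 2√(32450) + 295 = 405 + 2√(32450), so γ^2 - 405 = 2√(32450); squaring, (γ^2 - 405)^2 = 4·32450, i.e. γ^4 - 810γ^2 + 164025 - 129800 = 0, i.e. γ^4 - 810γ^2 + 34225 = 0. So γ is a root of x^4 - 810x^2 + 34225. This polynomial is irreducible over Q: it has no rational root (each ±√110 ± √295 is irrational), and any factorization into two quadratics over Q would force √(32450) ∈ Q (pairing opposite roots) or √110, √295 ∈ Q (other pairings), all impossible. Hence [Q(γ):Q] = 4 = [Q(√110, √295):Q], so Q(γ) = Q(√110, √295).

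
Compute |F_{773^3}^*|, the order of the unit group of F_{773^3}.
|F_{773^3}^*| = 461889916

F_{773^3} has 773^3 = 461889917 elements; its multiplicative group consists of all nonzero elements, so |F_{773^3}^*| = 461889917 - 1 = 461889916. (It is cyclic since any finite subgroup of the multiplicative group of a field is cyclic.)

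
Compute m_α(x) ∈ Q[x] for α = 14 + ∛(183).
m_α(x) = x^3 - 42x^2 + 588x - 2927

Set β = α - 14 = ∛(183), so β^3 = 183. Then (α - 14)^3 - 183 = 0, i.e. α is a root of g(x) = (x - 14)^3 - 183 = x^3 - 42x^2 + 588x - 2927. Since g(x) = h(x - 14) where h(x) = x^3 - 183, and h is irreducible over Q (because 183 is not a perfect cube, so h has no rational root, and a monic cubic with no rational root is irreducible), g is also irreducible (irreducibility is preserved under the substitution x → x - 14). Hence m_α(x) = x^3 - 42x^2 + 588x - 2927.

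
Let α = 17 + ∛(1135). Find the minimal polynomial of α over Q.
m_α(x) = x^3 - 51x^2 + 867x - 6048

Set β = α - 17 = ∛(1135), so β^3 = 1135. Then (α - 17)^3 - 1135 = 0, i.e. α is a root of g(x) = (x - 17)^3 - 1135 = x^3 - 51x^2 + 867x - 6048. Since g(x) = h(x - 17) where h(x) = x^3 - 1135, and h is irreducible over Q (because 1135 is not a perfect cube, so h has no rational root, and a monic cubic with no rational root is irreducible), g is also irreducible (irreducibility is preserved under the substitution x → x - 17). Hence m_α(x) = x^3 - 51x^2 + 867x - 6048.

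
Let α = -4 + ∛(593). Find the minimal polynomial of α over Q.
m_α(x) = x^3 + 12x^2 + 48x - 529

Set β = α + 4 = ∛(593), so β^3 = 593. Then (α + 4)^3 - 593 = 0, i.e. α is a root of g(x) = (x + 4)^3 - 593 = x^3 + 12x^2 + 48x - 529. Since g(x) = h(x + 4) where h(x) = x^3 - 593, and h is irreducible over Q (because 593 is not a perfect cube, so h has no rational root, and a monic cubic with no rational root is irreducible), g is also irreducible (irreducibility is preserved under the substitution x → x + 4). Hence m_α(x) = x^3 + 12x^2 + 48x - 529.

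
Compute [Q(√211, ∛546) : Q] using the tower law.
[Q(√211, ∛546) : Q] = 6

Let L = Q(√211, ∛546). Since Q(√211) ⊂ L and [Q(√211):Q] = 2, the tower law gives 2 | [L:Q]. Likewise Q(∛546) ⊂ L with [Q(∛546):Q] = 3 (because 546 is not a perfect cube), so 3 | [L:Q]. As gcd(2,3) = 1, [L:Q] is divisible by 6. Conversely L is generated over Q by √211 and ∛546, so [L:Q] ≤ 2·3 = 6. Therefore [Q(√211, ∛546) : Q] = 6.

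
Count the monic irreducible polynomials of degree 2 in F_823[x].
There are 338253 monic irreducible polynomials of degree 2 over F_823

Each element of F_{823^2} that lies in no proper subfield is a root of exactly one monic irreducible of degree 2 over F_823, and each such polynomial has 2 distinct roots in F_{823^2}. By Möbius inversion the count is N_823(2) = (1/2) Σ_{d|2} μ(2/d) · 823^d = (1/2)(μ(2)·823^1 + μ(1)·823^2) = 676506/2 = 338253.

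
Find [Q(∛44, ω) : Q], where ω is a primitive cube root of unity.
[Q(∛44, ω) : Q] = 6

[Q(∛44):Q] = 3 (min poly x^3 - 44, irreducible since 44 is not a perfect cube). [Q(ω):Q] = 2 (min poly x^2 + x + 1). Since Q(∛44) ⊂ R and ω ∉ R, we have ω ∉ Q(∛44), so x^2 + x + 1 remains irreducible over Q(∛44) and [Q(∛44, ω) : Q(∛44)] = 2. By the tower law, [Q(∛44, ω) : Q] = 3 · 2 = 6. (In fact Q(∛44, ω) is the splitting field of x^3 - 44 over Q.)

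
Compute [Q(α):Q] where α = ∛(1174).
[Q(α):Q] = 3

The minimal polynomial of α is x^3 - 1174, irreducible over Q since 1174 is not a perfect cube (so x^3 - 1174 has no rational root). Hence [Q(α):Q] = deg(m_α) = 3.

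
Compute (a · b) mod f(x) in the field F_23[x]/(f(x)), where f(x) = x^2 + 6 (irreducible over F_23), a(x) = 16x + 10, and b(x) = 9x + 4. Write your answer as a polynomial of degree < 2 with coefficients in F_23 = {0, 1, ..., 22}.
a · b ≡ 16x + 4 (mod f(x))

Multiply in F_23[x]: a(x)·b(x) = (16x + 10)·(9x + 4) = 6x^2 + 16x + 17. This has degree ≥ 2, so divide by f(x) over F_23: 6x^2 + 16x + 17 = (6)·(x^2 + 6) + (16x + 4). Hence a·b ≡ 16x + 4 (mod f). (F_23[x]/(f) is a field with 23^2 = 529 elements since f is irreducible of degree 2.)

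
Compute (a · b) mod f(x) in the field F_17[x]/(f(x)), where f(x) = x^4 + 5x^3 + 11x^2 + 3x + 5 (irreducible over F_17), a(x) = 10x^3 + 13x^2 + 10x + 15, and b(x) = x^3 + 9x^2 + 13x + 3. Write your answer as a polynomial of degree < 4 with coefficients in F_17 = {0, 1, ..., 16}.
a · b ≡ 9x^3 + 16x^2 + 8x + 6 (mod f(x))

Multiply in F_17[x]: a(x)·b(x) = (10x^3 + 13x^2 + 10x + 15)·(x^3 + 9x^2 + 13x + 3) = 10x^6 + x^5 + 2x^4 + 15x^3 + 15x^2 + 4x + 11. This has degree ≥ 4, so divide by f(x) over F_17: 10x^6 + x^5 + 2x^4 + 15x^3 + 15x^2 + 4x + 11 = (10x^2 + 2x + 1)·(x^4 + 5x^3 + 11x^2 + 3x + 5) + (9x^3 + 16x^2 + 8x + 6). Hence a·b ≡ 9x^3 + 16x^2 + 8x + 6 (mod f). (F_17[x]/(f) is a field with 17^4 = 83521 elements since f is irreducible of degree 4.)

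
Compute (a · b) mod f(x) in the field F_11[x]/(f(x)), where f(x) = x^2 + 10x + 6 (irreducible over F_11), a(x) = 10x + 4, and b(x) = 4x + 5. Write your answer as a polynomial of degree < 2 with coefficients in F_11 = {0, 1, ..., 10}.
a · b ≡ 7x (mod f(x))

Multiply in F_11[x]: a(x)·b(x) = (10x + 4)·(4x + 5) = 7x^2 + 9. This has degree ≥ 2, so divide by f(x) over F_11: 7x^2 + 9 = (7)·(x^2 + 10x + 6) + (7x). Hence a·b ≡ 7x (mod f). (F_11[x]/(f) is a field with 11^2 = 121 elements since f is irreducible of degree 2.)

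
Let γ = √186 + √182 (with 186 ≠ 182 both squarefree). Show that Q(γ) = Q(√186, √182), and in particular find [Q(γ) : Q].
[Q(γ) : Q] = 4 (equivalently, Q(γ) = Q(√186, √182))

Obviously Q(γ) ⊆ Q(√186, √182), and [Q(√186, √182):Q] = 4 (since 186, 182 are distinct squarefree integers > 1 with 33852 not a perfect square). To show equality we compute the minimal polynomial of γ. From γ = √186 + √182: γ^2 = 186 + 2√(33852) + 182 = 368 + 2√(33852), so γ^2 - 368 = 2√(33852); squaring, (γ^2 - 368)^2 = 4·33852, i.e. γ^4 - 736γ^2 + 135424 - 135408 = 0, i.e. γ^4 - 736γ^2 + 16 = 0. So γ is a root of x^4 - 736x^2 + 16. This polynomial is irreducible over Q: it has no rational root (each ±√186 ± √182 is irrational), and any factorization into two quadratics over Q would force √(33852) ∈ Q (pairing opposite roots) or √186, √182 ∈ Q (other pairings), all impossible. Hence [Q(γ):Q] = 4 = [Q(√186, √182):Q], so Q(γ) = Q(√186, √182).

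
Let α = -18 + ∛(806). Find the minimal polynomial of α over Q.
m_α(x) = x^3 + 54x^2 + 972x + 5026

Set β = α + 18 = ∛(806), so β^3 = 806. Then (α + 18)^3 - 806 = 0, i.e. α is a root of g(x) = (x + 18)^3 - 806 = x^3 + 54x^2 + 972x + 5026. Since g(x) = h(x + 18) where h(x) = x^3 - 806, and h is irreducible over Q (because 806 is not a perfect cube, so h has no rational root, and a monic cubic with no rational root is irreducible), g is also irreducible (irreducibility is preserved under the substitution x → x + 18). Hence m_α(x) = x^3 + 54x^2 + 972x + 5026.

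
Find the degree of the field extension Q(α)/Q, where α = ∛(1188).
[Q(α):Q] = 3

The minimal polynomial of α is x^3 - 1188, irreducible over Q since 1188 is not a perfect cube (so x^3 - 1188 has no rational root). Hence [Q(α):Q] = deg(m_α) = 3.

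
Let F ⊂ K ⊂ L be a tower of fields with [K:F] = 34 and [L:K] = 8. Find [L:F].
[L:F] = 272

The tower law says that for any tower of field extensions F ⊂ K ⊂ L with finite degrees, [L:F] = [L:K] · [K:F]. Here this gives [L:F] = 8 · 34 = 272.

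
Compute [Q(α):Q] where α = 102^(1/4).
[Q(α):Q] = 4

α is a root of x^4 - 102. By Eisenstein's criterion at the prime p = 2 (which divides the constant term 102 but p^2 = 4 does not, since 102 is squarefree), x^4 - 102 is irreducible over Q. Hence [Q(α):Q] = 4.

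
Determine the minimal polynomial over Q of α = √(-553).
m_α(x) = x^2 + 553

α satisfies α^2 + 553 = 0, so x^2 + 553 annihilates α. Since d = -553 is squarefree and ≠ 1, it is not a perfect square in Q, so x^2 + 553 has no rational root and is therefore irreducible over Q (a degree-2 polynomial over a field is irreducible iff it has no root). Hence m_α(x) = x^2 + 553.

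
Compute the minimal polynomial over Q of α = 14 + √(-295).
m_α(x) = x^2 - 28x + 491

From α - 14 = √(-295), squaring gives (α - 14)^2 = -295, i.e. α^2 - 28α + 196 = -295, so α^2 - 28α + 491 = 0. The discriminant of x^2 - 28x + 491 is (-28)^2 - 4·(491) = 784 - 1964 = -1180, and 4·(-295) is not a perfect square in Q since -295 is squarefree and ≠ 1. Hence x^2 - 28x + 491 is irreducible over Q and is the minimal polynomial of α.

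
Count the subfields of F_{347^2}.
F_{347^2} has 2 subfields

The subfields of F_{p^n} are exactly the fields F_{p^d} for d | n (each is the fixed field of the unique index-d subgroup of Gal(F_{p^n}/F_p) ≅ Z/nZ). The divisors of n = 2 are {1, 2}, giving 2 subfields: F_{347^1}, F_{347^2}.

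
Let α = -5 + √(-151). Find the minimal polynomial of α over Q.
m_α(x) = x^2 + 10x + 176

From α + 5 = √(-151), squaring gives (α + 5)^2 = -151, i.e. α^2 + 10α + 25 = -151, so α^2 + 10α + 176 = 0. The discriminant of x^2 + 10x + 176 is (10)^2 - 4·(176) = 100 - 704 = -604, and 4·(-151) is not a perfect square in Q since -151 is squarefree and ≠ 1. Hence x^2 + 10x + 176 is irreducible over Q and is the minimal polynomial of α.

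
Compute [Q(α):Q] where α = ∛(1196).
[Q(α):Q] = 3

The minimal polynomial of α is x^3 - 1196, irreducible over Q since 1196 is not a perfect cube (so x^3 - 1196 has no rational root). Hence [Q(α):Q] = deg(m_α) = 3.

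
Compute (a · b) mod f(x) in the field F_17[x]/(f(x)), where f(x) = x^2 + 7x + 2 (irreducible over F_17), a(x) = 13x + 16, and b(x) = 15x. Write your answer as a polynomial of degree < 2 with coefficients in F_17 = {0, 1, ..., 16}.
a · b ≡ 14x + 1 (mod f(x))

Multiply in F_17[x]: a(x)·b(x) = (13x + 16)·(15x) = 8x^2 + 2x. This has degree ≥ 2, so divide by f(x) over F_17: 8x^2 + 2x = (8)·(x^2 + 7x + 2) + (14x + 1). Hence a·b ≡ 14x + 1 (mod f). (F_17[x]/(f) is a field with 17^2 = 289 elements since f is irreducible of degree 2.)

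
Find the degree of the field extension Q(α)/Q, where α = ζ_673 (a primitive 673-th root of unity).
[Q(α):Q] = 672

The minimal polynomial of ζ_673 over Q is the 673-th cyclotomic polynomial Φ_673(x), which is irreducible over Q and has degree φ(673) = 672. Hence [Q(α):Q] = φ(673) = 672.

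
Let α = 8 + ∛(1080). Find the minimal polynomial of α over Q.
m_α(x) = x^3 - 24x^2 + 192x - 1592

Set β = α - 8 = ∛(1080), so β^3 = 1080. Then (α - 8)^3 - 1080 = 0, i.e. α is a root of g(x) = (x - 8)^3 - 1080 = x^3 - 24x^2 + 192x - 1592. Since g(x) = h(x - 8) where h(x) = x^3 - 1080, and h is irreducible over Q (because 1080 is not a perfect cube, so h has no rational root, and a monic cubic with no rational root is irreducible), g is also irreducible (irreducibility is preserved under the substitution x → x - 8). Hence m_α(x) = x^3 - 24x^2 + 192x - 1592.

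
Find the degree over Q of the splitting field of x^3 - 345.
[K : Q] = 6

The roots of x^3 - 345 are ∛345, ω∛345, ω^2∛345 where ω = e^(2πi/3) is a primitive cube root of unity, so K = Q(∛345, ω). Now [Q(∛345):Q] = 3 (since 345 is not a perfect cube, x^3 - 345 is irreducible) and [Q(ω):Q] = 2. Both 2 and 3 divide [K:Q], and [K:Q] ≤ 3·2 = 6, so [K:Q] = 6. (Equivalently: Q(∛345) ⊂ R but ω ∉ R, so [K : Q(∛345)] = 2.)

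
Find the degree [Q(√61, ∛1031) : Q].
[Q(√61, ∛1031) : Q] = 6

Let L = Q(√61, ∛1031). Since Q(√61) ⊂ L and [Q(√61):Q] = 2, the tower law gives 2 | [L:Q]. Likewise Q(∛1031) ⊂ L with [Q(∛1031):Q] = 3 (because 1031 is not a perfect cube), so 3 | [L:Q]. As gcd(2,3) = 1, [L:Q] is divisible by 6. Conversely L is generated over Q by √61 and ∛1031, so [L:Q] ≤ 2·3 = 6. Therefore [Q(√61, ∛1031) : Q] = 6.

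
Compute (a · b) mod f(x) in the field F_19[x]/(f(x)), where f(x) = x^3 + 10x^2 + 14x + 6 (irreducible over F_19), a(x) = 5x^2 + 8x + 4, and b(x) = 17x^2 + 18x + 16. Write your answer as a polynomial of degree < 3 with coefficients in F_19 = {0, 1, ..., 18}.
a · b ≡ 3x^2 + 9x + 8 (mod f(x))

Multiply in F_19[x]: a(x)·b(x) = (5x^2 + 8x + 4)·(17x^2 + 18x + 16) = 9x^4 + 17x^3 + 7x^2 + 10x + 7. This has degree ≥ 3, so divide by f(x) over F_19: 9x^4 + 17x^3 + 7x^2 + 10x + 7 = (9x + 3)·(x^3 + 10x^2 + 14x + 6) + (3x^2 + 9x + 8). Hence a·b ≡ 3x^2 + 9x + 8 (mod f). (F_19[x]/(f) is a field with 19^3 = 6859 elements since f is irreducible of degree 3.)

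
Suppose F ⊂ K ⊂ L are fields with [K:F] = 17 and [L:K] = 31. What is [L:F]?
[L:F] = 527

The tower law says that for any tower of field extensions F ⊂ K ⊂ L with finite degrees, [L:F] = [L:K] · [K:F]. Here this gives [L:F] = 31 · 17 = 527.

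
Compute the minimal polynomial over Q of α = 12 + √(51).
m_α(x) = x^2 - 24x + 93

From α - 12 = √(51), squaring gives (α - 12)^2 = 51, i.e. α^2 - 24α + 144 = 51, so α^2 - 24α + 93 = 0. The discriminant of x^2 - 24x + 93 is (-24)^2 - 4·(93) = 576 - 372 = 204, and 4·(51) is not a perfect square in Q since 51 is squarefree and ≠ 1. Hence x^2 - 24x + 93 is irreducible over Q and is the minimal polynomial of α.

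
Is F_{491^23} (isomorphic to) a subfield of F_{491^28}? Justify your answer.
No: F_{491^23} is not a subfield of F_{491^28}

F_{p^m} embeds in F_{p^n} iff m | n. Here 23 ∤ 28 (since 28 = 1·23 + 5 with remainder 5 ≠ 0), so F_{491^23} is not a subfield of F_{491^28}. Equivalently: if it were, the tower law would give 23 = [F_{491^23}:F_491] dividing [F_{491^28}:F_491] = 28, contradiction.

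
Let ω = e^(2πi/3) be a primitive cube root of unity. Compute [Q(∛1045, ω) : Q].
[Q(∛1045, ω) : Q] = 6

[Q(∛1045):Q] = 3 (min poly x^3 - 1045, irreducible since 1045 is not a perfect cube). [Q(ω):Q] = 2 (min poly x^2 + x + 1). Since Q(∛1045) ⊂ R and ω ∉ R, we have ω ∉ Q(∛1045), so x^2 + x + 1 remains irreducible over Q(∛1045) and [Q(∛1045, ω) : Q(∛1045)] = 2. By the tower law, [Q(∛1045, ω) : Q] = 3 · 2 = 6. (In fact Q(∛1045, ω) is the splitting field of x^3 - 1045 over Q.)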